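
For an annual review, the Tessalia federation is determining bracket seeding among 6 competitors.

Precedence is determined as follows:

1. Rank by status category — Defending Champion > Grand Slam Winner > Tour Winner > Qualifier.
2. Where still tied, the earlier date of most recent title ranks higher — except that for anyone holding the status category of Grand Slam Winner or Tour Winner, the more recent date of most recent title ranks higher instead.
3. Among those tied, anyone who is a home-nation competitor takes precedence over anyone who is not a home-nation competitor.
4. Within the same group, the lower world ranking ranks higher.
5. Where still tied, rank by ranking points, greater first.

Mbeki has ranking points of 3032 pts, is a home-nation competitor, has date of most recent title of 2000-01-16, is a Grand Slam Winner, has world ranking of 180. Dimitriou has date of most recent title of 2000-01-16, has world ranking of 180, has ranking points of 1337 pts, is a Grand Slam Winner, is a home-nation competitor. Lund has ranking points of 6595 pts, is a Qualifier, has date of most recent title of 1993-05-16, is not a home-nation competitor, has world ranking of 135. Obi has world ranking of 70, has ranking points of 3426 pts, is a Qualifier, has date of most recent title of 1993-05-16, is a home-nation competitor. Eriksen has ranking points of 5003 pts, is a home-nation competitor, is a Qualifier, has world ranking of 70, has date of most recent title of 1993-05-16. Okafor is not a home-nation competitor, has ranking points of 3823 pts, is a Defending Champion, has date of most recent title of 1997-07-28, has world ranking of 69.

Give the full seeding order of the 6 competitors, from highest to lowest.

By status category: Okafor (Defending Champion); then Mbeki and Dimitriou (Grand Slam Winner); then Eriksen, Obi and Lund (Qualifier).
Mbeki and Dimitriou both have date of most recent title 2000-01-16, so the next rule applies.
Mbeki and Dimitriou are each a home-nation competitor, so the next rule applies.
Mbeki and Dimitriou both have world ranking 180, so the next rule applies.
Among Mbeki and Dimitriou, by ranking points (higher first): Mbeki (3032 pts) before Dimitriou (1337 pts).
Eriksen, Obi and Lund all have date of most recent title 1993-05-16, so the next rule applies.
Among Eriksen, Obi and Lund, a home-nation competitor before not a home-nation competitor: Eriksen and Obi (a home-nation competitor) before Lund (not a home-nation competitor).
Eriksen and Obi both have world ranking 70, so the next rule applies.
Among Eriksen and Obi, by ranking points (higher first): Eriksen (5003 pts) before Obi (3426 pts).
Full order: Okafor, Mbeki, Dimitriou, Eriksen, Obi, Lund.

Okafor, Mbeki, Dimitriou, Eriksen, Obi, Lund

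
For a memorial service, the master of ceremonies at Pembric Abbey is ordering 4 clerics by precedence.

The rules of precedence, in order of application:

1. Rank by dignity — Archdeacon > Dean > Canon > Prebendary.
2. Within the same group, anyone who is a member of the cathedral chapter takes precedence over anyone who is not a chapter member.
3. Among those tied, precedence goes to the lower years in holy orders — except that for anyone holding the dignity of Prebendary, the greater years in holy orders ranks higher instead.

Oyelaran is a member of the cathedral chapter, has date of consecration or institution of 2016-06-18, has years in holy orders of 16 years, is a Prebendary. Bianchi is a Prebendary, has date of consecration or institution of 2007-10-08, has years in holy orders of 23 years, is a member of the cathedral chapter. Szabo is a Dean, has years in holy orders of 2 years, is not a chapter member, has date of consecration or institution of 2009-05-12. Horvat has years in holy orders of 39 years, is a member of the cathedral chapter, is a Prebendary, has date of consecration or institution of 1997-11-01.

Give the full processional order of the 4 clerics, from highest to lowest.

Szabo, Horvat, Bianchi, Oyelaran

By dignity: Szabo (Dean); then Horvat, Bianchi and Oyelaran (Prebendary).
Horvat, Bianchi and Oyelaran are each a member of the cathedral chapter, so the next rule applies.
Among Horvat, Bianchi and Oyelaran, by years in holy orders (higher first) (reversed rule for this group): Horvat (39 years) before Bianchi (23 years) before Oyelaran (16 years).
Full order: Szabo, Horvat, Bianchi, Oyelaran.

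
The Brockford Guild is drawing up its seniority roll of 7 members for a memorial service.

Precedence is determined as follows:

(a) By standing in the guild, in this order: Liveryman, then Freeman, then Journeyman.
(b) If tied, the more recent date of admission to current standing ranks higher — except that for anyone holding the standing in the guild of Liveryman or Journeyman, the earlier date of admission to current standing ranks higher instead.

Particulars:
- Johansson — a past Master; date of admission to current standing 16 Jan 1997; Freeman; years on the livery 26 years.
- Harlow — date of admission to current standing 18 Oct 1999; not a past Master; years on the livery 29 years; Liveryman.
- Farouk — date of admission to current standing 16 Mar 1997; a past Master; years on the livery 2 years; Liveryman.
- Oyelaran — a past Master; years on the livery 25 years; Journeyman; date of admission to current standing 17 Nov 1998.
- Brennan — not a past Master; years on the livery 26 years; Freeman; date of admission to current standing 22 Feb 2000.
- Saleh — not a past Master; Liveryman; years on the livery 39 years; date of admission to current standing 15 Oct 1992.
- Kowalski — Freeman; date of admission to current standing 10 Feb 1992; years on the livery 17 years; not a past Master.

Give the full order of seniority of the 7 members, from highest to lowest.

Saleh, Farouk, Harlow, Brennan, Johansson, Kowalski, Oyelaran

By standing in the guild: Saleh, Farouk and Harlow (Liveryman); then Brennan, Johansson and Kowalski (Freeman); then Oyelaran (Journeyman).
Among Saleh, Farouk and Harlow, by date of admission to current standing (earlier first) (reversed rule for this group): Saleh (15 Oct 1992) before Farouk (16 Mar 1997) before Harlow (18 Oct 1999).
Among Brennan, Johansson and Kowalski, by date of admission to current standing (later first): Brennan (22 Feb 2000) before Johansson (16 Jan 1997) before Kowalski (10 Feb 1992).
Full order: Saleh, Farouk, Harlow, Brennan, Johansson, Kowalski, Oyelaran.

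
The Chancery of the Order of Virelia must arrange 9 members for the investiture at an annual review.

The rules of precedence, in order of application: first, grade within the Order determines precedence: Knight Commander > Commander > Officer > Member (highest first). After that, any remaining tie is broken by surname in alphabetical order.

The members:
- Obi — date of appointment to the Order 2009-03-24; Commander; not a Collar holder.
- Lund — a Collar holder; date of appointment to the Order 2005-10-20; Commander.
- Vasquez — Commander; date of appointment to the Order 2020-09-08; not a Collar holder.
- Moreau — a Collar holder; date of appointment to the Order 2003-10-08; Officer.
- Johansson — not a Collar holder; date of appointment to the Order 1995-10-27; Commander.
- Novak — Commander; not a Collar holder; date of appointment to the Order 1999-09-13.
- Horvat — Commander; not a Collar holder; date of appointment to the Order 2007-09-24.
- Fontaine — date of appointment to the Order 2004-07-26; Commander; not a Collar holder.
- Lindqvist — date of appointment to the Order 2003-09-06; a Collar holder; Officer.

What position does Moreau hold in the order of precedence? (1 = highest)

By grade within the Order: Fontaine, Horvat, Johansson, Lund, Novak, Obi and Vasquez (Commander); then Lindqvist and Moreau (Officer).
Among Fontaine, Horvat, Johansson, Lund, Novak, Obi and Vasquez, alphabetically by surname: Fontaine before Horvat before Johansson before Lund before Novak before Obi before Vasquez.
Among Lindqvist and Moreau, alphabetically by surname: Lindqvist before Moreau.
Order: Fontaine, Horvat, Johansson, Lund, Novak, Obi, Vasquez, Lindqvist, Moreau. So position 9.

9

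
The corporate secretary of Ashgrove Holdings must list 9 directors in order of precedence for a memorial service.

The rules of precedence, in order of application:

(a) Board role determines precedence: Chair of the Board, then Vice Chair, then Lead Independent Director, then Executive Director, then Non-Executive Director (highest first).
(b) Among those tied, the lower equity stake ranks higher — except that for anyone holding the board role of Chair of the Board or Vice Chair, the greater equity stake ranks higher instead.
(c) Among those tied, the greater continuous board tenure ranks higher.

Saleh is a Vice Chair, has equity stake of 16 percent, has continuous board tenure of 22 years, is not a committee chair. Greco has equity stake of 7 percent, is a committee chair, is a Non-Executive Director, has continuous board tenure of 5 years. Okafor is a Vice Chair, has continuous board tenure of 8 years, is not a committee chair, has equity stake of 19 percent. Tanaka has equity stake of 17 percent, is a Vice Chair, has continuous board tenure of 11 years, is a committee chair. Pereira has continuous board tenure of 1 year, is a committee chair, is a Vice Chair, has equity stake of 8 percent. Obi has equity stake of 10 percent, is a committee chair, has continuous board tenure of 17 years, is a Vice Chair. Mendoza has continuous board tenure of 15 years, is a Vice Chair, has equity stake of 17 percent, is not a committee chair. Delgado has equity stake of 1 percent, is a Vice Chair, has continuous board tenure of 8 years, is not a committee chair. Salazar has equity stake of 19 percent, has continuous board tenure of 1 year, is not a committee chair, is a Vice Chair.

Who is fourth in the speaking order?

Tanaka

By board role: Okafor, Salazar, Mendoza, Tanaka, Saleh, Obi, Pereira and Delgado (Vice Chair); then Greco (Non-Executive Director).
Among Okafor, Salazar, Mendoza, Tanaka, Saleh, Obi, Pereira and Delgado, by equity stake (higher first) (reversed rule for this group): Okafor and Salazar (19 percent) before Mendoza and Tanaka (17 percent) before Saleh (16 percent) before Obi (10 percent) before Pereira (8 percent) before Delgado (1 percent).
Among Okafor and Salazar, by continuous board tenure (higher first): Okafor (8 years) before Salazar (1 year).
Among Mendoza and Tanaka, by continuous board tenure (higher first): Mendoza (15 years) before Tanaka (11 years).
Order: Okafor, Salazar, Mendoza, Tanaka, Saleh, Obi, Pereira, Delgado, Greco.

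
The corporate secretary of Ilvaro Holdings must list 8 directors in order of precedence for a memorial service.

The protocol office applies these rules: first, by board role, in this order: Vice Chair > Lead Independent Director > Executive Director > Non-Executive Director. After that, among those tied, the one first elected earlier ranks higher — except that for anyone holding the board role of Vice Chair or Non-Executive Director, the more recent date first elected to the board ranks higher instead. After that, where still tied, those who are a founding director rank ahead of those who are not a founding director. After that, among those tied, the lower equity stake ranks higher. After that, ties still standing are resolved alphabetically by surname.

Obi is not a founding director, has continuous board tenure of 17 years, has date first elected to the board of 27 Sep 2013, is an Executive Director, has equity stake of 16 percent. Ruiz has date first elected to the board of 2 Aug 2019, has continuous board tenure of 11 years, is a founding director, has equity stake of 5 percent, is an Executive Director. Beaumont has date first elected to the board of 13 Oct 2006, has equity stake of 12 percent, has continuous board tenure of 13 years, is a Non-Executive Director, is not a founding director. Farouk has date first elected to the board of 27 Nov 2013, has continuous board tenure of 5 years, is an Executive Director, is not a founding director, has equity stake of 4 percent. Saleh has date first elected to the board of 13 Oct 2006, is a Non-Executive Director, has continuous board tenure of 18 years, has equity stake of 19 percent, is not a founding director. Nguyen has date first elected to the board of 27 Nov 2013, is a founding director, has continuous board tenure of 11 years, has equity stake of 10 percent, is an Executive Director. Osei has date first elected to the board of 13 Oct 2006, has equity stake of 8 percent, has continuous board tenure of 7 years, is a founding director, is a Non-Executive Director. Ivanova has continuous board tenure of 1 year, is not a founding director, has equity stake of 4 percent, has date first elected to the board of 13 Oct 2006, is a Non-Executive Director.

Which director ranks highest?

By board role: Obi, Nguyen, Farouk and Ruiz (Executive Director); then Osei, Ivanova, Beaumont and Saleh (Non-Executive Director).
Among Obi, Nguyen, Farouk and Ruiz, by date first elected to the board (earlier first): Obi (27 Sep 2013) before Nguyen and Farouk (27 Nov 2013) before Ruiz (2 Aug 2019).
Among Nguyen and Farouk, a founding director before not a founding director: Nguyen (a founding director) before Farouk (not a founding director).
Osei, Ivanova, Beaumont and Saleh all have date first elected to the board 13 Oct 2006, so the next rule applies.
Among Osei, Ivanova, Beaumont and Saleh, a founding director before not a founding director: Osei (a founding director) before Ivanova, Beaumont and Saleh (not a founding director).
Among Ivanova, Beaumont and Saleh, by equity stake (lower first): Ivanova (4 percent) before Beaumont (12 percent) before Saleh (19 percent).
Order: Obi, Nguyen, Farouk, Ruiz, Osei, Ivanova, Beaumont, Saleh.

Obi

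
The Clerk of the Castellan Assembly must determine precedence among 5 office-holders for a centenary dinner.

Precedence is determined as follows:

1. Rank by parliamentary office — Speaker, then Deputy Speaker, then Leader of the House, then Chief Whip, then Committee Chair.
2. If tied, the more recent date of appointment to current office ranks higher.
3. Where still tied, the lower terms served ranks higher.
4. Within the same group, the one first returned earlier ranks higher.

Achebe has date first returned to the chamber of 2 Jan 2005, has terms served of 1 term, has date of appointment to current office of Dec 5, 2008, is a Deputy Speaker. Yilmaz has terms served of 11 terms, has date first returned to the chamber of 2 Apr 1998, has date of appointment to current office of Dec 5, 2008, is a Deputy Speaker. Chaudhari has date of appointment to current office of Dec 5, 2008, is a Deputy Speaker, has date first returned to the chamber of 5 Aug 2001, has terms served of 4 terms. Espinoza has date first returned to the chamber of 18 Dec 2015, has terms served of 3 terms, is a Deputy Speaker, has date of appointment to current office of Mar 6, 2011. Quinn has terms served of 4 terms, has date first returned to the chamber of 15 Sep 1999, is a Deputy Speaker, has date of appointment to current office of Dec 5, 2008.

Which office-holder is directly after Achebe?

By parliamentary office: Espinoza, Achebe, Quinn, Chaudhari and Yilmaz (Deputy Speaker).
Among Espinoza, Achebe, Quinn, Chaudhari and Yilmaz, by date of appointment to current office (later first): Espinoza (Mar 6, 2011) before Achebe, Quinn, Chaudhari and Yilmaz (Dec 5, 2008).
Among Achebe, Quinn, Chaudhari and Yilmaz, by terms served (lower first): Achebe (1 term) before Quinn and Chaudhari (4 terms) before Yilmaz (11 terms).
Among Quinn and Chaudhari, by date first returned to the chamber (earlier first): Quinn (15 Sep 1999) before Chaudhari (5 Aug 2001).
Order: Espinoza, Achebe, Quinn, Chaudhari, Yilmaz.

Quinn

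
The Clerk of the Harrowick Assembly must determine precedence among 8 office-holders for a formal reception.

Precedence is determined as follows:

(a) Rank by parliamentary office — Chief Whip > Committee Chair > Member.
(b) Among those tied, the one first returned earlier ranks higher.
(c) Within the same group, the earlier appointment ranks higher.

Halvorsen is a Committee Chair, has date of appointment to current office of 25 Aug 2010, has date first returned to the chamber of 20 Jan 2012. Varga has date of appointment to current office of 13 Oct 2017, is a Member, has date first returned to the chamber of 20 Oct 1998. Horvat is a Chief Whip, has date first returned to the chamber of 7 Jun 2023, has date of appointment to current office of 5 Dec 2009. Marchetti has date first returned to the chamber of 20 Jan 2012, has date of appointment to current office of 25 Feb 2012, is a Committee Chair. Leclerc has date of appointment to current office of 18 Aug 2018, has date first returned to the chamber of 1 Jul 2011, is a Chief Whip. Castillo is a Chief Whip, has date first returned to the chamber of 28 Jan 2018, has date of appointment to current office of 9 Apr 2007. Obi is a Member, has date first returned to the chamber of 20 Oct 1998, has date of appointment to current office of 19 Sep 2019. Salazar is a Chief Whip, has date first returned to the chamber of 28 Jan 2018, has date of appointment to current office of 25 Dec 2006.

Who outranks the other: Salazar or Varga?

By parliamentary office: Leclerc, Salazar, Castillo and Horvat (Chief Whip); then Halvorsen and Marchetti (Committee Chair); then Varga and Obi (Member).
Among Leclerc, Salazar, Castillo and Horvat, by date first returned to the chamber (earlier first): Leclerc (1 Jul 2011) before Salazar and Castillo (28 Jan 2018) before Horvat (7 Jun 2023).
Among Salazar and Castillo, by date of appointment to current office (earlier first): Salazar (25 Dec 2006) before Castillo (9 Apr 2007).
Halvorsen and Marchetti both have date first returned to the chamber 20 Jan 2012, so the next rule applies.
Among Halvorsen and Marchetti, by date of appointment to current office (earlier first): Halvorsen (25 Aug 2010) before Marchetti (25 Feb 2012).
Varga and Obi both have date first returned to the chamber 20 Oct 1998, so the next rule applies.
Among Varga and Obi, by date of appointment to current office (earlier first): Varga (13 Oct 2017) before Obi (19 Sep 2019).
So Salazar takes precedence.

Salazar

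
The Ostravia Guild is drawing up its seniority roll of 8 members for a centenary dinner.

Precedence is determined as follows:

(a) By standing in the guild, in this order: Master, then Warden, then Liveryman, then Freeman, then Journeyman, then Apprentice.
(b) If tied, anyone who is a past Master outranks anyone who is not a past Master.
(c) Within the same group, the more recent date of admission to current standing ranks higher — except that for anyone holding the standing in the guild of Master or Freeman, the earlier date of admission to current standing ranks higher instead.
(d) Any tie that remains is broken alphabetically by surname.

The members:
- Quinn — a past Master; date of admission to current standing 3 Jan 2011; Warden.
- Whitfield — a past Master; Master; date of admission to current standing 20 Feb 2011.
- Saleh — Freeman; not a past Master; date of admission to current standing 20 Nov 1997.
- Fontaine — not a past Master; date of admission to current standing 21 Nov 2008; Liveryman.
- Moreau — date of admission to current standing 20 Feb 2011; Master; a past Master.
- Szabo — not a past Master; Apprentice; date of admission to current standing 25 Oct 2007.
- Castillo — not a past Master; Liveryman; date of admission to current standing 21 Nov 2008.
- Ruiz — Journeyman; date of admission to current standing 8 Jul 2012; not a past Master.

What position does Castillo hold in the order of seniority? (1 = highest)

4

By standing in the guild: Moreau and Whitfield (Master); then Quinn (Warden); then Castillo and Fontaine (Liveryman); then Saleh (Freeman); then Ruiz (Journeyman); then Szabo (Apprentice).
Moreau and Whitfield are each a past Master, so the next rule applies.
Moreau and Whitfield both have date of admission to current standing 20 Feb 2011, so the next rule applies.
Among Moreau and Whitfield, alphabetically by surname: Moreau before Whitfield.
Castillo and Fontaine are each not a past Master, so the next rule applies.
Castillo and Fontaine both have date of admission to current standing 21 Nov 2008, so the next rule applies.
Among Castillo and Fontaine, alphabetically by surname: Castillo before Fontaine.
Order: Moreau, Whitfield, Quinn, Castillo, Fontaine, Saleh, Ruiz, Szabo. So position 4.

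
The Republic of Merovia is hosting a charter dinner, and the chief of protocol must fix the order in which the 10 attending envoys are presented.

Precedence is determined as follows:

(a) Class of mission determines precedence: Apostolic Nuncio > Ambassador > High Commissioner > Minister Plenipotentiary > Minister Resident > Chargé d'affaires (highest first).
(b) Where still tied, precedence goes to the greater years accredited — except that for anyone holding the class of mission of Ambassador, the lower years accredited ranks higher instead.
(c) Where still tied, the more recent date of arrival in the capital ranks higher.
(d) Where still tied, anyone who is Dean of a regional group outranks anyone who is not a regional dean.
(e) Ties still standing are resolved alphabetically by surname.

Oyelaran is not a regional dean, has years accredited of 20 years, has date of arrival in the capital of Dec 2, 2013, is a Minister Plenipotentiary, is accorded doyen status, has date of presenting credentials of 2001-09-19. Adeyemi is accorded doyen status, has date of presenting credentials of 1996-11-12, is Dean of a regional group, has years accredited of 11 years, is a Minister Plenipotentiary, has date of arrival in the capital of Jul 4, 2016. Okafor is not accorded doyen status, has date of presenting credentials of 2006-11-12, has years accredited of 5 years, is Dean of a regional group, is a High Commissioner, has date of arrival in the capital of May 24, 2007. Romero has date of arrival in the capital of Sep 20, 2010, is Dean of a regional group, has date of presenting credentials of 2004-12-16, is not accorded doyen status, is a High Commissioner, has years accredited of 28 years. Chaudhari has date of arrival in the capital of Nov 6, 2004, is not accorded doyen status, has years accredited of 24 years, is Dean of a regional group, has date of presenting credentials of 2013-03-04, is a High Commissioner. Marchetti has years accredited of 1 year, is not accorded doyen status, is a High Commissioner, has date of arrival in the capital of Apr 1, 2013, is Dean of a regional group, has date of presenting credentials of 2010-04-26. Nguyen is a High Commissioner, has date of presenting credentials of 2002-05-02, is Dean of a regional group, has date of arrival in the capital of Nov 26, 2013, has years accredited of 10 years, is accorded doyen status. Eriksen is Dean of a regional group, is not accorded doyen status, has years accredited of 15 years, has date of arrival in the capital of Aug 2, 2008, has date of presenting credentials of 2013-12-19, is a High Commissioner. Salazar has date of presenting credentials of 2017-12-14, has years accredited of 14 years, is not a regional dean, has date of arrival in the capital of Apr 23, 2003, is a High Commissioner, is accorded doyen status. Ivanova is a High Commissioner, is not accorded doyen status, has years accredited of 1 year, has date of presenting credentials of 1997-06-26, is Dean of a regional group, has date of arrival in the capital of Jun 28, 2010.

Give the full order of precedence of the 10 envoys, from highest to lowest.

By class of mission: Romero, Chaudhari, Eriksen, Salazar, Nguyen, Okafor, Marchetti and Ivanova (High Commissioner); then Oyelaran and Adeyemi (Minister Plenipotentiary).
Among Romero, Chaudhari, Eriksen, Salazar, Nguyen, Okafor, Marchetti and Ivanova, by years accredited (higher first): Romero (28 years) before Chaudhari (24 years) before Eriksen (15 years) before Salazar (14 years) before Nguyen (10 years) before Okafor (5 years) before Marchetti and Ivanova (1 year).
Among Marchetti and Ivanova, by date of arrival in the capital (later first): Marchetti (Apr 1, 2013) before Ivanova (Jun 28, 2010).
Among Oyelaran and Adeyemi, by years accredited (higher first): Oyelaran (20 years) before Adeyemi (11 years).
Full order: Romero, Chaudhari, Eriksen, Salazar, Nguyen, Okafor, Marchetti, Ivanova, Oyelaran, Adeyemi.

Romero, Chaudhari, Eriksen, Salazar, Nguyen, Okafor, Marchetti, Ivanova, Oyelaran, Adeyemi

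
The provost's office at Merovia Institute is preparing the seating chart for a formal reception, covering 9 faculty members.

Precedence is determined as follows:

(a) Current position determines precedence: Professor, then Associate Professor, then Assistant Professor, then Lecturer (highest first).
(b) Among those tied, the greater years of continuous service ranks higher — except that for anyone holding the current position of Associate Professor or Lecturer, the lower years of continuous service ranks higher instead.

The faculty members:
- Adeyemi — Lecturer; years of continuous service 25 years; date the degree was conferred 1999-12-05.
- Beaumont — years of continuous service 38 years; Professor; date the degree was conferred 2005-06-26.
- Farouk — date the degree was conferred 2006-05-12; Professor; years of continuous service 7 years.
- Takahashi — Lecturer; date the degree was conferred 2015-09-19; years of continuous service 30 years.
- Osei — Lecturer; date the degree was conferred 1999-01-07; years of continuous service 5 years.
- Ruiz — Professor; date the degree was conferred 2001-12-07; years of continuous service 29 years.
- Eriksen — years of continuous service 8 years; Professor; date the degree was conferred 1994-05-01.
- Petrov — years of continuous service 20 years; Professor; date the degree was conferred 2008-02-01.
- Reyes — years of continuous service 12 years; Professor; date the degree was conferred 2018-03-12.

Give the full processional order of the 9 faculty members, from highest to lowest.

Beaumont, Ruiz, Petrov, Reyes, Eriksen, Farouk, Osei, Adeyemi, Takahashi

By current position: Beaumont, Ruiz, Petrov, Reyes, Eriksen and Farouk (Professor); then Osei, Adeyemi and Takahashi (Lecturer).
Among Beaumont, Ruiz, Petrov, Reyes, Eriksen and Farouk, by years of continuous service (higher first): Beaumont (38 years) before Ruiz (29 years) before Petrov (20 years) before Reyes (12 years) before Eriksen (8 years) before Farouk (7 years).
Among Osei, Adeyemi and Takahashi, by years of continuous service (lower first) (reversed rule for this group): Osei (5 years) before Adeyemi (25 years) before Takahashi (30 years).
Full order: Beaumont, Ruiz, Petrov, Reyes, Eriksen, Farouk, Osei, Adeyemi, Takahashi.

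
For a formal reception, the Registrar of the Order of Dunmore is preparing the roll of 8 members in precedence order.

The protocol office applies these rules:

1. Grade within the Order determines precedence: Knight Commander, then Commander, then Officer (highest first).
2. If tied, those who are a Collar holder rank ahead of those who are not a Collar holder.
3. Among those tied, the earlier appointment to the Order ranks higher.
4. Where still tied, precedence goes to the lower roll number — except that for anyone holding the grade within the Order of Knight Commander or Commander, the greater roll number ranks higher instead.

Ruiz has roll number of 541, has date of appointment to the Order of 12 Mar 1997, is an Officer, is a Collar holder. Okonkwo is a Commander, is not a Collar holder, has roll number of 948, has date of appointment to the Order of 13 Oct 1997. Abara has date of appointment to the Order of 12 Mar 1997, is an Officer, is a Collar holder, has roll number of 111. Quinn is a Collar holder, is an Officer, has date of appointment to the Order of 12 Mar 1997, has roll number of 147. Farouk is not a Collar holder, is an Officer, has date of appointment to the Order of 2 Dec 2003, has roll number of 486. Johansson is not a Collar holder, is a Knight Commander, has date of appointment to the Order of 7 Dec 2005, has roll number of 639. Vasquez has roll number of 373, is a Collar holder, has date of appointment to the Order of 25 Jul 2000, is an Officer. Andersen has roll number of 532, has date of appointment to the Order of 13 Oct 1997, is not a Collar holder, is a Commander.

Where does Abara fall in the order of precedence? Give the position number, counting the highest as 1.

By grade within the Order: Johansson (Knight Commander); then Okonkwo and Andersen (Commander); then Abara, Quinn, Ruiz, Vasquez and Farouk (Officer).
Okonkwo and Andersen are each not a Collar holder, so the next rule applies.
Okonkwo and Andersen both have date of appointment to the Order 13 Oct 1997, so the next rule applies.
Among Okonkwo and Andersen, by roll number (higher first) (reversed rule for this group): Okonkwo (948) before Andersen (532).
Among Abara, Quinn, Ruiz, Vasquez and Farouk, a Collar holder before not a Collar holder: Abara, Quinn, Ruiz and Vasquez (a Collar holder) before Farouk (not a Collar holder).
Among Abara, Quinn, Ruiz and Vasquez, by date of appointment to the Order (earlier first): Abara, Quinn and Ruiz (12 Mar 1997) before Vasquez (25 Jul 2000).
Among Abara, Quinn and Ruiz, by roll number (lower first): Abara (111) before Quinn (147) before Ruiz (541).
Order: Johansson, Okonkwo, Andersen, Abara, Quinn, Ruiz, Vasquez, Farouk. So position 4.

4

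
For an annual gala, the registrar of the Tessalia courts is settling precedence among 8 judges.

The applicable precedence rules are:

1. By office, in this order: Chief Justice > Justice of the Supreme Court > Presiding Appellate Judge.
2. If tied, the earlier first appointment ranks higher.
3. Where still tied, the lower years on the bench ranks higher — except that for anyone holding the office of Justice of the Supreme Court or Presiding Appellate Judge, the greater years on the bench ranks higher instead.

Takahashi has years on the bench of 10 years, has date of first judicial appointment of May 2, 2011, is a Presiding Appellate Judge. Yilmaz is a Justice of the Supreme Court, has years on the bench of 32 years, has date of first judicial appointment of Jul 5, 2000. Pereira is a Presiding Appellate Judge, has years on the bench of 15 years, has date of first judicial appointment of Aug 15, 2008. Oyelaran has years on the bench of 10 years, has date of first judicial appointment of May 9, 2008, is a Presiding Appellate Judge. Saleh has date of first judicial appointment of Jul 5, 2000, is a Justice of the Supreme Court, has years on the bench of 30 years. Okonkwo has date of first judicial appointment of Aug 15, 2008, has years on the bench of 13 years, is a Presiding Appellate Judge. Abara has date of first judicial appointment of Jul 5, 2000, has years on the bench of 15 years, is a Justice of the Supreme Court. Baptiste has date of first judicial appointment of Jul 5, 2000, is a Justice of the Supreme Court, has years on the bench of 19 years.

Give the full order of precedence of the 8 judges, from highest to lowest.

Yilmaz, Saleh, Baptiste, Abara, Oyelaran, Pereira, Okonkwo, Takahashi

By office: Yilmaz, Saleh, Baptiste and Abara (Justice of the Supreme Court); then Oyelaran, Pereira, Okonkwo and Takahashi (Presiding Appellate Judge).
Yilmaz, Saleh, Baptiste and Abara all have date of first judicial appointment Jul 5, 2000, so the next rule applies.
Among Yilmaz, Saleh, Baptiste and Abara, by years on the bench (higher first) (reversed rule for this group): Yilmaz (32 years) before Saleh (30 years) before Baptiste (19 years) before Abara (15 years).
Among Oyelaran, Pereira, Okonkwo and Takahashi, by date of first judicial appointment (earlier first): Oyelaran (May 9, 2008) before Pereira and Okonkwo (Aug 15, 2008) before Takahashi (May 2, 2011).
Among Pereira and Okonkwo, by years on the bench (higher first) (reversed rule for this group): Pereira (15 years) before Okonkwo (13 years).
Full order: Yilmaz, Saleh, Baptiste, Abara, Oyelaran, Pereira, Okonkwo, Takahashi.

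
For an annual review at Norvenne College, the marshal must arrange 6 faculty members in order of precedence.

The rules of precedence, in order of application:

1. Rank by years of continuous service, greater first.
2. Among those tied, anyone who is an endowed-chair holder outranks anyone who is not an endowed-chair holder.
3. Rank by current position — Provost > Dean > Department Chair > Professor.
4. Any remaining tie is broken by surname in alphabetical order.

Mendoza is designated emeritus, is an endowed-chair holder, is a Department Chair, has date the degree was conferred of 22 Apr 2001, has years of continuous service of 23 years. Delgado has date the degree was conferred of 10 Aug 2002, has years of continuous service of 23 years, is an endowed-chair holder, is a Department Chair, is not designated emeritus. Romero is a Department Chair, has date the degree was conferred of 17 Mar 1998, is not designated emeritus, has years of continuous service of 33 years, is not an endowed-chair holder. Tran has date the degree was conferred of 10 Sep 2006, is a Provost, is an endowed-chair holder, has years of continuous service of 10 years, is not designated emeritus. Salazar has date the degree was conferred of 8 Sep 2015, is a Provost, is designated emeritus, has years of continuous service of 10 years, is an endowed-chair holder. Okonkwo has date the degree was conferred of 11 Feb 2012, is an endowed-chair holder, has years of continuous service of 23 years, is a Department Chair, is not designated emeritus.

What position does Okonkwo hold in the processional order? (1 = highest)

By years of continuous service (higher first): Romero (33 years); then Delgado, Mendoza and Okonkwo (each 23 years); then Salazar and Tran (both 10 years).
Delgado, Mendoza and Okonkwo are each an endowed-chair holder, so the next rule applies.
Delgado, Mendoza and Okonkwo are each Department Chair, so the next rule applies.
Among Delgado, Mendoza and Okonkwo, alphabetically by surname: Delgado before Mendoza before Okonkwo.
Salazar and Tran are each an endowed-chair holder, so the next rule applies.
Salazar and Tran are each Provost, so the next rule applies.
Among Salazar and Tran, alphabetically by surname: Salazar before Tran.
Order: Romero, Delgado, Mendoza, Okonkwo, Salazar, Tran. So position 4.

4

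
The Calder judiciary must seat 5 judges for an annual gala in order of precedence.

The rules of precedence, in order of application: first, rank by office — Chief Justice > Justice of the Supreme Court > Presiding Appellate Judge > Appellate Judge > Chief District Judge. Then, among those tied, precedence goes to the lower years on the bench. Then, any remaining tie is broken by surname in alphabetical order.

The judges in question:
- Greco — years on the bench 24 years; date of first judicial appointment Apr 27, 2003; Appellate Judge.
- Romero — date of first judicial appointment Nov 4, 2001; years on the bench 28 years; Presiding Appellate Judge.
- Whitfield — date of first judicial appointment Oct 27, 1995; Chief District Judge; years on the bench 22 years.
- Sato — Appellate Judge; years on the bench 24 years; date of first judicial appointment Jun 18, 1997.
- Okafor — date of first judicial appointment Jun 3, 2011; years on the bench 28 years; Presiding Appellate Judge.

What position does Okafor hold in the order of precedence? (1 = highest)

By office: Okafor and Romero (Presiding Appellate Judge); then Greco and Sato (Appellate Judge); then Whitfield (Chief District Judge).
Okafor and Romero both have years on the bench 28 years, so the next rule applies.
Among Okafor and Romero, alphabetically by surname: Okafor before Romero.
Greco and Sato both have years on the bench 24 years, so the next rule applies.
Among Greco and Sato, alphabetically by surname: Greco before Sato.
Order: Okafor, Romero, Greco, Sato, Whitfield. So position 1.

1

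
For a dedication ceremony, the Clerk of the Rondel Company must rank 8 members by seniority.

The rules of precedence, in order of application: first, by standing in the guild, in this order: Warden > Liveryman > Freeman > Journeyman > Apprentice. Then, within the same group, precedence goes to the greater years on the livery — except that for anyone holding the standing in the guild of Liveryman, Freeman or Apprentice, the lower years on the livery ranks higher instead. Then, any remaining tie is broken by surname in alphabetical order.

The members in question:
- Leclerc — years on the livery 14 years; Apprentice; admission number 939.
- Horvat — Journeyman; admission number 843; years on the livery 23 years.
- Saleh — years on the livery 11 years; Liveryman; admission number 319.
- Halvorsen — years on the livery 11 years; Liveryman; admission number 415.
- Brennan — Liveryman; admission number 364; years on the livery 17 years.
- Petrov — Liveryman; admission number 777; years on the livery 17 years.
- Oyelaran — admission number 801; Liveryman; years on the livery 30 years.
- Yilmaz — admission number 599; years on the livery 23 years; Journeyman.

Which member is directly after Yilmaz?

By standing in the guild: Halvorsen, Saleh, Brennan, Petrov and Oyelaran (Liveryman); then Horvat and Yilmaz (Journeyman); then Leclerc (Apprentice).
Among Halvorsen, Saleh, Brennan, Petrov and Oyelaran, by years on the livery (lower first) (reversed rule for this group): Halvorsen and Saleh (11 years) before Brennan and Petrov (17 years) before Oyelaran (30 years).
Among Halvorsen and Saleh, alphabetically by surname: Halvorsen before Saleh.
Among Brennan and Petrov, alphabetically by surname: Brennan before Petrov.
Horvat and Yilmaz both have years on the livery 23 years, so the next rule applies.
Among Horvat and Yilmaz, alphabetically by surname: Horvat before Yilmaz.
Order: Halvorsen, Saleh, Brennan, Petrov, Oyelaran, Horvat, Yilmaz, Leclerc.

Leclerc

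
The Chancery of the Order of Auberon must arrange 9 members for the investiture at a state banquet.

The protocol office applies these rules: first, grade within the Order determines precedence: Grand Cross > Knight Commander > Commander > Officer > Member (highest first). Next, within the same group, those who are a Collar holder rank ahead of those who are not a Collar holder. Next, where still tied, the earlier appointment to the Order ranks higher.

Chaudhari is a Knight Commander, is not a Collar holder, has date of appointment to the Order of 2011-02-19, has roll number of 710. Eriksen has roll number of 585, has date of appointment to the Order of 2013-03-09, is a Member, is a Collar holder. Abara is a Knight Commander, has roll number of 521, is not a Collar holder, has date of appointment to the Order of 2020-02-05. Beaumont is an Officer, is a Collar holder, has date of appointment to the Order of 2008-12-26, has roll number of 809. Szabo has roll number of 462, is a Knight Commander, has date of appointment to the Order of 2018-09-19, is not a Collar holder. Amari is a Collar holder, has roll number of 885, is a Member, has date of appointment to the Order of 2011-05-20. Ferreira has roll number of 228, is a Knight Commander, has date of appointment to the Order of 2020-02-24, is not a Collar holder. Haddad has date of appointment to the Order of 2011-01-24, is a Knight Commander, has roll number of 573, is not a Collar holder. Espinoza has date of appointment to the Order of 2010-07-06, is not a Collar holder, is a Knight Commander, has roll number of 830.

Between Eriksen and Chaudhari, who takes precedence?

Chaudhari

By grade within the Order: Espinoza, Haddad, Chaudhari, Szabo, Abara and Ferreira (Knight Commander); then Beaumont (Officer); then Amari and Eriksen (Member).
Espinoza, Haddad, Chaudhari, Szabo, Abara and Ferreira are each not a Collar holder, so the next rule applies.
Among Espinoza, Haddad, Chaudhari, Szabo, Abara and Ferreira, by date of appointment to the Order (earlier first): Espinoza (2010-07-06) before Haddad (2011-01-24) before Chaudhari (2011-02-19) before Szabo (2018-09-19) before Abara (2020-02-05) before Ferreira (2020-02-24).
Amari and Eriksen are each a Collar holder, so the next rule applies.
Among Amari and Eriksen, by date of appointment to the Order (earlier first): Amari (2011-05-20) before Eriksen (2013-03-09).
So Chaudhari takes precedence.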